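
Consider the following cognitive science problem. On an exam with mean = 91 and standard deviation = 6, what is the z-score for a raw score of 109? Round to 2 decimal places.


z = (X - mu) / sigma
= (109 - 91) / 6
= 18 / 6
= 3.00


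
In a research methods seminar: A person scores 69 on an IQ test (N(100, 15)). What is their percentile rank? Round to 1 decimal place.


z = (IQ - mean) / SD
z = (69 - 100) / 15 = -2.0667
Percentile = Phi(-2.0667) * 100
Phi(-2.0667) = 0.019381
= 1.9


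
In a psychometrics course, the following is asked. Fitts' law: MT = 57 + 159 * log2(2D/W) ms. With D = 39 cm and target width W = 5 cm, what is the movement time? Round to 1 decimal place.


MT = 57 + 159 * log2(2*39/5)
2D/W = 15.6
log2(15.6) = 3.9635
MT = 57 + 159 * 3.9635
= 687.2 ms


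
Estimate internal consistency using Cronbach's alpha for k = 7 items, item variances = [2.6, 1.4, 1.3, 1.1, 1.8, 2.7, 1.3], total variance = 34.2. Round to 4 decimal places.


alpha = (k/(k-1)) * (1 - sum(s_i^2)/s_total^2)
sum(item variances) = 12.2
k/(k-1) = 7/6 = 1.166667
1 - 12.2/34.2 = 1 - 0.356725 = 0.643275
alpha = 1.166667 * 0.643275
= 0.7505


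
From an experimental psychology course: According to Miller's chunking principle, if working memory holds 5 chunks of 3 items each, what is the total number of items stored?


Total items = chunks * items_per_chunk
= 5 * 3
= 15


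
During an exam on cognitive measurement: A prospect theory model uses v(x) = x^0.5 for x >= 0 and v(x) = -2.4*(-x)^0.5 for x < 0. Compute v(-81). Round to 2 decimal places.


Since x = -81 < 0, use v(x) = -lambda*(-x)^alpha
(-x) = 81
81^0.5 = 9.0
v(-81) = -2.4 * 9.0
= -21.60


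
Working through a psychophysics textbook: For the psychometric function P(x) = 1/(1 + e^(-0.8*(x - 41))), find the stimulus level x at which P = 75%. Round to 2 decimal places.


At P = 0.75: 0.75 = 1/(1 + e^(-k*(x-x0)))
Solving: e^(-k*(x-x0)) = 1/3
x = x0 + ln(3)/k
ln(3) = 1.0986
x = 41 + 1.0986/0.8
= 41 + 1.3732
= 42.37


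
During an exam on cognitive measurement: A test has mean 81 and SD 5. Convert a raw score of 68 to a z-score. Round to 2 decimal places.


z = (X - mu) / sigma
= (68 - 81) / 5
= -13 / 5
= -2.60


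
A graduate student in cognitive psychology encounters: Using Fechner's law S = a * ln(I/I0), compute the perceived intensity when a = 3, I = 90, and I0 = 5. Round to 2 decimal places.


S = 3 * ln(90/5)
I/I0 = 18.0
ln(18.0) = 2.8904
S = 3 * 2.8904
= 8.67


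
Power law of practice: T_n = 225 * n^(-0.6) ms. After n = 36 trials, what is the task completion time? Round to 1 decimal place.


T_n = 225 * 36^(-0.6)
36^(-0.6) = 0.116471
T_n = 225 * 0.116471
= 26.2 ms


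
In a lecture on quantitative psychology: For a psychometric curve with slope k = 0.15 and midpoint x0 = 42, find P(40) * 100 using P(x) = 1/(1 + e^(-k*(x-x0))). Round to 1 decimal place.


P(x) = 1/(1 + e^(-0.15*(40 - 42)))
Exponent = -0.15 * -2 = 0.3
e^(0.3) = 1.349859
P = 1/(1 + 1.349859) = 0.425557
Percentage = 42.6


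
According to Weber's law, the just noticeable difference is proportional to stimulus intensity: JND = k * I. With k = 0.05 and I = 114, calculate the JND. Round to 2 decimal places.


JND = k * I
JND = 0.05 * 114
= 5.70


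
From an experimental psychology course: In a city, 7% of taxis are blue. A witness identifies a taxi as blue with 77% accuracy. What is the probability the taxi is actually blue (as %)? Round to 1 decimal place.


P(blue | says blue) = P(says blue | blue)*P(blue) / [P(says blue | blue)*P(blue) + P(says blue | not blue)*P(not blue)]
Numerator = 0.77 * 0.07 = 0.0539
False identification = 0.23 * 0.93 = 0.2139
P = 0.0539 / (0.0539 + 0.2139)
= 0.0539 / 0.2678
As percentage = 20.1


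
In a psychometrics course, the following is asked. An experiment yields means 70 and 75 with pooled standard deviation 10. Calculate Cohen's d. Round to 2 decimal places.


Cohen's d = (M1 - M2) / S_pooled
= (70 - 75) / 10
= -5 / 10
= -0.50


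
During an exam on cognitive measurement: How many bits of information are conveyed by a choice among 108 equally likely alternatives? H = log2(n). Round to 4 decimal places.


H = log2(n)
H = log2(108)
= 6.7549


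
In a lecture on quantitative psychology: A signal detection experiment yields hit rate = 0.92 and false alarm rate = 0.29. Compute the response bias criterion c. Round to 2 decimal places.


c = -0.5 * (z(HR) + z(FAR))
z(0.92) = 1.4051
z(0.29) = -0.5534
c = -0.5 * (1.4051 + -0.5534)
= -0.5 * 0.8517
= -0.43


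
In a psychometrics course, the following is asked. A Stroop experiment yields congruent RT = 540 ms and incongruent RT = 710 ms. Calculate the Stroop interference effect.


Stroop effect = RT(incongruent) - RT(congruent)
= 710 - 540
= 170 ms


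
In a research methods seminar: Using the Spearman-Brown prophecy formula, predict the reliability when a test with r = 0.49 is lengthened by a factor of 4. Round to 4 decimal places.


r_new = n*r / (1 + (n-1)*r)
Numerator = 4 * 0.49 = 1.96
Denominator = 1 + 3 * 0.49 = 2.47
r_new = 1.96 / 2.47
= 0.7935


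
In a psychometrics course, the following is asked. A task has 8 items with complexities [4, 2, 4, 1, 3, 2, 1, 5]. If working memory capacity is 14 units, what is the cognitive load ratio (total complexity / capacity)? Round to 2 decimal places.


Total complexity = 4 + 2 + 4 + 1 + 3 + 2 + 1 + 5 = 22
Load = total / capacity = 22 / 14
= 1.57


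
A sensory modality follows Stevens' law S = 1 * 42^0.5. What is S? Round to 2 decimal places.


S = 1 * 42^0.5
42^0.5 = 6.4807
S = 1 * 6.4807
= 6.48


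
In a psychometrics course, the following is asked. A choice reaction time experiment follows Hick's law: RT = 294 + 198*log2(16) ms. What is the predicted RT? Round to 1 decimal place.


RT = 294 + 198 * log2(16)
log2(16) = 4.0
RT = 294 + 198 * 4.0
= 294 + 792.0
= 1086.0 ms


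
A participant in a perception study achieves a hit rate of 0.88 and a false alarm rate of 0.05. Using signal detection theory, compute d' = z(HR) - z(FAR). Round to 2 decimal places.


d' = z(HR) - z(FAR)
z(0.88) = 1.175
z(0.05) = -1.6449
d' = 1.175 - -1.6449
= 2.82


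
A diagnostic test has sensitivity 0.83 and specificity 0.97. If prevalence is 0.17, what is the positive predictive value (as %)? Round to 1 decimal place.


PPV = (sens * prev) / (sens * prev + (1-spec) * (1-prev))
Numerator = 0.83 * 0.17 = 0.1411
P(positive and no disease) = (1 - spec) * (1 - prev) = (1 - 0.97) * (1 - 0.17) = 0.0249
Denominator = 0.1411 + 0.0249 = 0.166
PPV = 0.1411 / 0.166 = 0.85
As percentage = 85.0


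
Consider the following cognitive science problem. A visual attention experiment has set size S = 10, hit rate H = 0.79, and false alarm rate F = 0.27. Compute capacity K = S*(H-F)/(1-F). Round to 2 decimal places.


K = S * (H - F) / (1 - F)
H - F = 0.52
1 - F = 0.73
K = 10 * 0.52 / 0.73
= 7.12


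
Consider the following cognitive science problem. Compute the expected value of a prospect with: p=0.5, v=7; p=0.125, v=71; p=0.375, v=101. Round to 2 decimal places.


EU = sum(p_i * v_i)
0.5 * 7 = 3.5
0.125 * 71 = 8.875
0.375 * 101 = 37.875
EU = 3.5 + 8.875 + 37.875
= 50.25


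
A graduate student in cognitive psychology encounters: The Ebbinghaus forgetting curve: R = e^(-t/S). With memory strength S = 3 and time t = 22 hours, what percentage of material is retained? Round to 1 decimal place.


R = e^(-t/S)
-t/S = -22/3 = -7.333333
R = e^(-7.333333) = 0.000653
Percentage = 0.000653 * 100
= 0.1


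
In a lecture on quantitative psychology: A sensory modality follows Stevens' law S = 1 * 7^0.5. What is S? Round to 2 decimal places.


S = 1 * 7^0.5
7^0.5 = 2.6458
S = 1 * 2.6458
= 2.65


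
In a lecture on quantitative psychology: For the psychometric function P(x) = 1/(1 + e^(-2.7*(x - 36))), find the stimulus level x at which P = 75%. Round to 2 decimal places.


At P = 0.75: 0.75 = 1/(1 + e^(-k*(x-x0)))
Solving: e^(-k*(x-x0)) = 1/3
x = x0 + ln(3)/k
ln(3) = 1.0986
x = 36 + 1.0986/2.7
= 36 + 0.4069
= 36.41


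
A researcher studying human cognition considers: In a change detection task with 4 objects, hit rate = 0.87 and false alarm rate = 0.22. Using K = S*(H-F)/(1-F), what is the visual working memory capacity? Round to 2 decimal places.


K = S * (H - F) / (1 - F)
H - F = 0.65
1 - F = 0.78
K = 4 * 0.65 / 0.78
= 3.33


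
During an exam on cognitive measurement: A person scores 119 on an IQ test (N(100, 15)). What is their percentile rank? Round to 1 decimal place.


z = (IQ - mean) / SD
z = (119 - 100) / 15 = 1.2667
Percentile = Phi(1.2667) * 100
Phi(1.2667) = 0.897369
= 89.7


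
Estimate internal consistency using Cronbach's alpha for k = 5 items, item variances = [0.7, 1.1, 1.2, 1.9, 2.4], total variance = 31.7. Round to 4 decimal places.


alpha = (k/(k-1)) * (1 - sum(s_i^2)/s_total^2)
sum(item variances) = 7.3
k/(k-1) = 5/4 = 1.25
1 - 7.3/31.7 = 1 - 0.230284 = 0.769716
alpha = 1.25 * 0.769716
= 0.9621


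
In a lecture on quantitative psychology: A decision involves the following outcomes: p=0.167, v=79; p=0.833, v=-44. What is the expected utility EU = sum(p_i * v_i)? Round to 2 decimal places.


EU = sum(p_i * v_i)
0.167 * 79 = 13.193
0.833 * -44 = -36.652
EU = 13.193 + -36.652
= -23.46


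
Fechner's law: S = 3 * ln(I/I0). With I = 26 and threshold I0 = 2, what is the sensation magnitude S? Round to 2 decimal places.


S = 3 * ln(26/2)
I/I0 = 13.0
ln(13.0) = 2.5649
S = 3 * 2.5649
= 7.69


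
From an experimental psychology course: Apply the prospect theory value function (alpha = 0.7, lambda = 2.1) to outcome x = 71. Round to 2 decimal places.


Since x = 71 >= 0, use v(x) = x^0.7
71^0.7 = 19.7643
v(71) = 19.76


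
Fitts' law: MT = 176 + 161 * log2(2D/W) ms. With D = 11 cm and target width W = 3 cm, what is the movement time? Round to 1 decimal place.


MT = 176 + 161 * log2(2*11/3)
2D/W = 7.333333
log2(7.333333) = 2.8745
MT = 176 + 161 * 2.8745
= 638.8 ms


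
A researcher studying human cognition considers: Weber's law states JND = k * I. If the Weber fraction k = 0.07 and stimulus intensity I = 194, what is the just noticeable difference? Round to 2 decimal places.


JND = k * I
JND = 0.07 * 194
= 13.58


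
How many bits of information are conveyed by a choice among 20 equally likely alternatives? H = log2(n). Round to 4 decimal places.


H = log2(n)
H = log2(20)
= 4.3219


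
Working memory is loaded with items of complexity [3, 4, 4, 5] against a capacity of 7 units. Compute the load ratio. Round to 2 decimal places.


Total complexity = 3 + 4 + 4 + 5 = 16
Load = total / capacity = 16 / 7
= 2.29


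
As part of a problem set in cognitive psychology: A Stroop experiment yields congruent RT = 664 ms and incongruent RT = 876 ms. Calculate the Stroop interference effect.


Stroop effect = RT(incongruent) - RT(congruent)
= 876 - 664
= 212 ms


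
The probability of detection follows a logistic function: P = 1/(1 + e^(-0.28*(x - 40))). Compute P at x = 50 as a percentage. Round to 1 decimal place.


P(x) = 1/(1 + e^(-0.28*(50 - 40)))
Exponent = -0.28 * 10 = -2.8
e^(-2.8) = 0.06081
P = 1/(1 + 0.06081) = 0.942676
Percentage = 94.3


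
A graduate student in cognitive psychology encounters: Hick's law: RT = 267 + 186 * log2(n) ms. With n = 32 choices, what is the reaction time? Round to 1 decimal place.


RT = 267 + 186 * log2(32)
log2(32) = 5.0
RT = 267 + 186 * 5.0
= 267 + 930.0
= 1197.0 ms


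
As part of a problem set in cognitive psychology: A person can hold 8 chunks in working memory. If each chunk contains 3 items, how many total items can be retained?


Total items = chunks * items_per_chunk
= 8 * 3
= 24


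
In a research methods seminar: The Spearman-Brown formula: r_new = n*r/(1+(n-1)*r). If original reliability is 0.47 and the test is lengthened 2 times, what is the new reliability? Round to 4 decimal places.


r_new = n*r / (1 + (n-1)*r)
Numerator = 2 * 0.47 = 0.94
Denominator = 1 + 1 * 0.47 = 1.47
r_new = 0.94 / 1.47
= 0.6395


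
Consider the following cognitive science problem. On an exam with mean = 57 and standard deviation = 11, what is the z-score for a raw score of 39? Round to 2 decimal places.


z = (X - mu) / sigma
= (39 - 57) / 11
= -18 / 11
= -1.64


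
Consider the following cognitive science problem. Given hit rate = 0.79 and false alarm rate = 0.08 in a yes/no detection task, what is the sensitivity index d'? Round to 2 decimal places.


d' = z(HR) - z(FAR)
z(0.79) = 0.8064
z(0.08) = -1.4051
d' = 0.8064 - -1.4051
= 2.21


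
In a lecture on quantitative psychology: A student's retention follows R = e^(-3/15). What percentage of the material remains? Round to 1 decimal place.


R = e^(-t/S)
-t/S = -3/15 = -0.2
R = e^(-0.2) = 0.818731
Percentage = 0.818731 * 100
= 81.9


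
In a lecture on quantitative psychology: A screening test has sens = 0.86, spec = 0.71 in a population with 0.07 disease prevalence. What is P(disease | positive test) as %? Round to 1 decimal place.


PPV = (sens * prev) / (sens * prev + (1-spec) * (1-prev))
Numerator = 0.86 * 0.07 = 0.0602
P(positive and no disease) = (1 - spec) * (1 - prev) = (1 - 0.71) * (1 - 0.07) = 0.2697
Denominator = 0.0602 + 0.2697 = 0.3299
PPV = 0.0602 / 0.3299 = 0.18248
As percentage = 18.2


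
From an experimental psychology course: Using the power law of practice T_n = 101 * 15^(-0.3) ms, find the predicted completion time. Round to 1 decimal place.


T_n = 101 * 15^(-0.3)
15^(-0.3) = 0.443785
T_n = 101 * 0.443785
= 44.8 ms


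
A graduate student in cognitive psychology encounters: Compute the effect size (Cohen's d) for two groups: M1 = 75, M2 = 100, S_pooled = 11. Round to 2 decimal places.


Cohen's d = (M1 - M2) / S_pooled
= (75 - 100) / 11
= -25 / 11
= -2.27


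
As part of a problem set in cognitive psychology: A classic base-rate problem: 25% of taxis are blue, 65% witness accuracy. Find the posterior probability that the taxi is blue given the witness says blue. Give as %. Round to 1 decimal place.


P(blue | says blue) = P(says blue | blue)*P(blue) / [P(says blue | blue)*P(blue) + P(says blue | not blue)*P(not blue)]
Numerator = 0.65 * 0.25 = 0.1625
False identification = 0.35 * 0.75 = 0.2625
P = 0.1625 / (0.1625 + 0.2625)
= 0.1625 / 0.425
As percentage = 38.2


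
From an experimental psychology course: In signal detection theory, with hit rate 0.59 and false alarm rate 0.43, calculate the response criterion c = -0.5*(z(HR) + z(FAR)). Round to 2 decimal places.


c = -0.5 * (z(HR) + z(FAR))
z(0.59) = 0.2275
z(0.43) = -0.1764
c = -0.5 * (0.2275 + -0.1764)
= -0.5 * 0.0511
= -0.03


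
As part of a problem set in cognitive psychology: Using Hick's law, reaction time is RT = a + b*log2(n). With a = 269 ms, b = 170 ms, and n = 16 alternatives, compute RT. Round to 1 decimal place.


RT = 269 + 170 * log2(16)
log2(16) = 4.0
RT = 269 + 170 * 4.0
= 269 + 680.0
= 949.0 ms


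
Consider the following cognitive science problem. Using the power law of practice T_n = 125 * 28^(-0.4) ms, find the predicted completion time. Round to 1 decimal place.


T_n = 125 * 28^(-0.4)
28^(-0.4) = 0.263716
T_n = 125 * 0.263716
= 33.0 ms


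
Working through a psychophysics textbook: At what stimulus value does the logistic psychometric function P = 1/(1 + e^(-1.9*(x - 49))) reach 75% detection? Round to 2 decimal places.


At P = 0.75: 0.75 = 1/(1 + e^(-k*(x-x0)))
Solving: e^(-k*(x-x0)) = 1/3
x = x0 + ln(3)/k
ln(3) = 1.0986
x = 49 + 1.0986/1.9
= 49 + 0.5782
= 49.58


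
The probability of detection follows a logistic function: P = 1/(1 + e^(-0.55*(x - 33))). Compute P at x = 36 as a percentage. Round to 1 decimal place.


P(x) = 1/(1 + e^(-0.55*(36 - 33)))
Exponent = -0.55 * 3 = -1.65
e^(-1.65) = 0.19205
P = 1/(1 + 0.19205) = 0.838891
Percentage = 83.9


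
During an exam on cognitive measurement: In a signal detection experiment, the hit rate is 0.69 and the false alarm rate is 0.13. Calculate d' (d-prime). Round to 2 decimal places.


d' = z(HR) - z(FAR)
z(0.69) = 0.4959
z(0.13) = -1.1264
d' = 0.4959 - -1.1264
= 1.62


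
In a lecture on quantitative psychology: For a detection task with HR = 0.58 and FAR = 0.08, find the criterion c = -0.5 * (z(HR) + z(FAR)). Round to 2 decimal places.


c = -0.5 * (z(HR) + z(FAR))
z(0.58) = 0.2019
z(0.08) = -1.4051
c = -0.5 * (0.2019 + -1.4051)
= -0.5 * -1.2032
= 0.60


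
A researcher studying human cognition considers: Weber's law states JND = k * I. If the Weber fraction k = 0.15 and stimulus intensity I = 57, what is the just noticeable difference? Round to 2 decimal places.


JND = k * I
JND = 0.15 * 57
= 8.55


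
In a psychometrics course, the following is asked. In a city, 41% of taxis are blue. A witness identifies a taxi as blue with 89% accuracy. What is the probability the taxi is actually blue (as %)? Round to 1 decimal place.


P(blue | says blue) = P(says blue | blue)*P(blue) / [P(says blue | blue)*P(blue) + P(says blue | not blue)*P(not blue)]
Numerator = 0.89 * 0.41 = 0.3649
False identification = 0.11 * 0.59 = 0.0649
P = 0.3649 / (0.3649 + 0.0649)
= 0.3649 / 0.4298
As percentage = 84.9


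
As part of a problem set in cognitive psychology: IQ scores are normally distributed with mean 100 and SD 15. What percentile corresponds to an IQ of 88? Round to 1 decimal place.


z = (IQ - mean) / SD
z = (88 - 100) / 15 = -0.8
Percentile = Phi(-0.8) * 100
Phi(-0.8) = 0.211855
= 21.2


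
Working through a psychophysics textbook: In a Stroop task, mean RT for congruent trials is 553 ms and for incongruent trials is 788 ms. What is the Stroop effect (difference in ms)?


Stroop effect = RT(incongruent) - RT(congruent)
= 788 - 553
= 235 ms


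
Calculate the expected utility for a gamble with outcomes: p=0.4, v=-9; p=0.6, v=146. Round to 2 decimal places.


EU = sum(p_i * v_i)
0.4 * -9 = -3.6
0.6 * 146 = 87.6
EU = -3.6 + 87.6
= 84.00


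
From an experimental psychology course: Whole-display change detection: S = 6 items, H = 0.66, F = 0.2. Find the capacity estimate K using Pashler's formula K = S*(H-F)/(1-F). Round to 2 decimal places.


K = S * (H - F) / (1 - F)
H - F = 0.46
1 - F = 0.8
K = 6 * 0.46 / 0.8
= 3.45


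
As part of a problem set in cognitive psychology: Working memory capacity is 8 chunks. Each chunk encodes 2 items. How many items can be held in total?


Total items = chunks * items_per_chunk
= 8 * 2
= 16


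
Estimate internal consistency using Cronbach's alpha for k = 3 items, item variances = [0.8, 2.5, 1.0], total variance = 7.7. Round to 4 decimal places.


alpha = (k/(k-1)) * (1 - sum(s_i^2)/s_total^2)
sum(item variances) = 4.3
k/(k-1) = 3/2 = 1.5
1 - 4.3/7.7 = 1 - 0.558442 = 0.441558
alpha = 1.5 * 0.441558
= 0.6623


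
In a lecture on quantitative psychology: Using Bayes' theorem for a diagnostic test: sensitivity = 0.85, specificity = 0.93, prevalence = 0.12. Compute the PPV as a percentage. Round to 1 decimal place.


PPV = (sens * prev) / (sens * prev + (1-spec) * (1-prev))
Numerator = 0.85 * 0.12 = 0.102
P(positive and no disease) = (1 - spec) * (1 - prev) = (1 - 0.93) * (1 - 0.12) = 0.0616
Denominator = 0.102 + 0.0616 = 0.1636
PPV = 0.102 / 0.1636 = 0.623472
As percentage = 62.3


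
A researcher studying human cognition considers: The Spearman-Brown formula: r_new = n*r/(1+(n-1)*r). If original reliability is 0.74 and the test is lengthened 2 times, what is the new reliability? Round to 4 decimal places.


r_new = n*r / (1 + (n-1)*r)
Numerator = 2 * 0.74 = 1.48
Denominator = 1 + 1 * 0.74 = 1.74
r_new = 1.48 / 1.74
= 0.8506


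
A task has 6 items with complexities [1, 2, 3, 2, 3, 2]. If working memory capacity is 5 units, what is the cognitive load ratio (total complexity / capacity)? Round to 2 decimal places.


Total complexity = 1 + 2 + 3 + 2 + 3 + 2 = 13
Load = total / capacity = 13 / 5
= 2.60


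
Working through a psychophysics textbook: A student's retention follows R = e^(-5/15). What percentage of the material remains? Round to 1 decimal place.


R = e^(-t/S)
-t/S = -5/15 = -0.333333
R = e^(-0.333333) = 0.716532
Percentage = 0.716532 * 100
= 71.7


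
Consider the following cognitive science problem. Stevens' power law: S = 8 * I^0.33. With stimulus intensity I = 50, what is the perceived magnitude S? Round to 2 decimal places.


S = 8 * 50^0.33
50^0.33 = 3.6363
S = 8 * 3.6363
= 29.09


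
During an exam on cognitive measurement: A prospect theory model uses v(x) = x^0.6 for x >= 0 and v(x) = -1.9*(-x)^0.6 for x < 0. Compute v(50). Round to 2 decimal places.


Since x = 50 >= 0, use v(x) = x^0.6
50^0.6 = 10.4564
v(50) = 10.46


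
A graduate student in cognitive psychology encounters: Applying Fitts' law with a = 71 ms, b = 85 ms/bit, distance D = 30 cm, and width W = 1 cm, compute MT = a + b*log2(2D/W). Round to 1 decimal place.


MT = 71 + 85 * log2(2*30/1)
2D/W = 60.0
log2(60.0) = 5.9069
MT = 71 + 85 * 5.9069
= 573.1 ms


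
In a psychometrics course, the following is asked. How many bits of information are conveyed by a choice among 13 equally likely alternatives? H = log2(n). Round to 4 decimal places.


H = log2(n)
H = log2(13)
= 3.7004


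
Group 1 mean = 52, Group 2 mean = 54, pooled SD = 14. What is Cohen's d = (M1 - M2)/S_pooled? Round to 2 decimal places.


Cohen's d = (M1 - M2) / S_pooled
= (52 - 54) / 14
= -2 / 14
= -0.14


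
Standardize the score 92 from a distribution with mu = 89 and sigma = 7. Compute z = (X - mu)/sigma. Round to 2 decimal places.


z = (X - mu) / sigma
= (92 - 89) / 7
= 3 / 7
= 0.43


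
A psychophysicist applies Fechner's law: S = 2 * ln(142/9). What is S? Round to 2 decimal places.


S = 2 * ln(142/9)
I/I0 = 15.777778
ln(15.777778) = 2.7586
S = 2 * 2.7586
= 5.52


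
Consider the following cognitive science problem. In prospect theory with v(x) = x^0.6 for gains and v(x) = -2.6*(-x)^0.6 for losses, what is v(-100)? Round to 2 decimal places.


Since x = -100 < 0, use v(x) = -lambda*(-x)^alpha
(-x) = 100
100^0.6 = 15.8489
v(-100) = -2.6 * 15.8489
= -41.21


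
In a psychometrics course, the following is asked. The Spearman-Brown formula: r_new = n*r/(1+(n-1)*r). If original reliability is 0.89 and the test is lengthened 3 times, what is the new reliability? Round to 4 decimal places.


r_new = n*r / (1 + (n-1)*r)
Numerator = 3 * 0.89 = 2.67
Denominator = 1 + 2 * 0.89 = 2.78
r_new = 2.67 / 2.78
= 0.9604


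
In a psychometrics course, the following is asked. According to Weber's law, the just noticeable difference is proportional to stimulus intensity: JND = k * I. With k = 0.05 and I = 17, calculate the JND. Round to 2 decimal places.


JND = k * I
JND = 0.05 * 17
= 0.85


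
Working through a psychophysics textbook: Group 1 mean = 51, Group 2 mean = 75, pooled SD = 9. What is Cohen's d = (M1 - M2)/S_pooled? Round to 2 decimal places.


Cohen's d = (M1 - M2) / S_pooled
= (51 - 75) / 9
= -24 / 9
= -2.67


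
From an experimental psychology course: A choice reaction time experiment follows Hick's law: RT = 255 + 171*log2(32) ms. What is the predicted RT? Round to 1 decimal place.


RT = 255 + 171 * log2(32)
log2(32) = 5.0
RT = 255 + 171 * 5.0
= 255 + 855.0
= 1110.0 ms


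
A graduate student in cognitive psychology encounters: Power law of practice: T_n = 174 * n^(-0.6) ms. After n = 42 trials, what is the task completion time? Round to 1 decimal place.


T_n = 174 * 42^(-0.6)
42^(-0.6) = 0.106182
T_n = 174 * 0.106182
= 18.5 ms


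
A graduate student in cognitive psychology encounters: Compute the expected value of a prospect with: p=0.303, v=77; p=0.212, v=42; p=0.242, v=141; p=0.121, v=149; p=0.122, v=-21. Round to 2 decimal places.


EU = sum(p_i * v_i)
0.303 * 77 = 23.331
0.212 * 42 = 8.904
0.242 * 141 = 34.122
0.121 * 149 = 18.029
0.122 * -21 = -2.562
EU = 23.331 + 8.904 + 34.122 + 18.029 + -2.562
= 81.82


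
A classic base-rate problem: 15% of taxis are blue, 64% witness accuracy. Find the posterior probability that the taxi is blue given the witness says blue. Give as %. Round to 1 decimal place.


P(blue | says blue) = P(says blue | blue)*P(blue) / [P(says blue | blue)*P(blue) + P(says blue | not blue)*P(not blue)]
Numerator = 0.64 * 0.15 = 0.096
False identification = 0.36 * 0.85 = 0.306
P = 0.096 / (0.096 + 0.306)
= 0.096 / 0.402
As percentage = 23.9


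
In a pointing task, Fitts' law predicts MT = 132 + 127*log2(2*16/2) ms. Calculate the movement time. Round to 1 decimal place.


MT = 132 + 127 * log2(2*16/2)
2D/W = 16.0
log2(16.0) = 4.0
MT = 132 + 127 * 4.0
= 640.0 ms


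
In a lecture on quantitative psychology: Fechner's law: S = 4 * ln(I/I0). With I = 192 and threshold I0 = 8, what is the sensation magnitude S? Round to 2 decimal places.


S = 4 * ln(192/8)
I/I0 = 24.0
ln(24.0) = 3.1781
S = 4 * 3.1781
= 12.71


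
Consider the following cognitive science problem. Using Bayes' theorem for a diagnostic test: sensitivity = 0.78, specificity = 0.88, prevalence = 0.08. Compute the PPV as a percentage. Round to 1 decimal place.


PPV = (sens * prev) / (sens * prev + (1-spec) * (1-prev))
Numerator = 0.78 * 0.08 = 0.0624
P(positive and no disease) = (1 - spec) * (1 - prev) = (1 - 0.88) * (1 - 0.08) = 0.1104
Denominator = 0.0624 + 0.1104 = 0.1728
PPV = 0.0624 / 0.1728 = 0.361111
As percentage = 36.1


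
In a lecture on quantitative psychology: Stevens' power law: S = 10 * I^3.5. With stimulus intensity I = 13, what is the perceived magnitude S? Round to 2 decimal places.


S = 10 * 13^3.5
13^3.5 = 7921.3962
S = 10 * 7921.3962
= 79213.96


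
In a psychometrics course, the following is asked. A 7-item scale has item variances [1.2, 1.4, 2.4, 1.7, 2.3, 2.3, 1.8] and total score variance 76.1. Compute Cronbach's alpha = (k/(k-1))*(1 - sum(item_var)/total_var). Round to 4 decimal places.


alpha = (k/(k-1)) * (1 - sum(s_i^2)/s_total^2)
sum(item variances) = 13.1
k/(k-1) = 7/6 = 1.166667
1 - 13.1/76.1 = 1 - 0.172142 = 0.827858
alpha = 1.166667 * 0.827858
= 0.9658


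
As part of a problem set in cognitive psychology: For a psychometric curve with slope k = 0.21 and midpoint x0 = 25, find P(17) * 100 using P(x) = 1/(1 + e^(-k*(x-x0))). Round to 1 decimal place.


P(x) = 1/(1 + e^(-0.21*(17 - 25)))
Exponent = -0.21 * -8 = 1.68
e^(1.68) = 5.365556
P = 1/(1 + 5.365556) = 0.157095
Percentage = 15.7


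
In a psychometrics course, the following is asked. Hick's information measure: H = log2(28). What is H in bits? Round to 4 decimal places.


H = log2(n)
H = log2(28)
= 4.8074


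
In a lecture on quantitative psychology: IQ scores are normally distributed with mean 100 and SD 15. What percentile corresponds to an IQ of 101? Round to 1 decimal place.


z = (IQ - mean) / SD
z = (101 - 100) / 15 = 0.0667
Percentile = Phi(0.0667) * 100
Phi(0.0667) = 0.52659
= 52.7


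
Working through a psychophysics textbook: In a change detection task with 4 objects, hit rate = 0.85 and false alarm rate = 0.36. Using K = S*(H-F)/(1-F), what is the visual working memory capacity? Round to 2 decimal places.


K = S * (H - F) / (1 - F)
H - F = 0.49
1 - F = 0.64
K = 4 * 0.49 / 0.64
= 3.06


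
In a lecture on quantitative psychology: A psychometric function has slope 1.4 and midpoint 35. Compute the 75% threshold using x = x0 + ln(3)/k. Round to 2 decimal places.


At P = 0.75: 0.75 = 1/(1 + e^(-k*(x-x0)))
Solving: e^(-k*(x-x0)) = 1/3
x = x0 + ln(3)/k
ln(3) = 1.0986
x = 35 + 1.0986/1.4
= 35 + 0.7847
= 35.78


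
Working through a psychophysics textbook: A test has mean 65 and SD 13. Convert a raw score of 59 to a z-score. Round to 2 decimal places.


z = (X - mu) / sigma
= (59 - 65) / 13
= -6 / 13
= -0.46


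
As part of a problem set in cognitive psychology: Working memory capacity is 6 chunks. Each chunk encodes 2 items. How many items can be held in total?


Total items = chunks * items_per_chunk
= 6 * 2
= 12


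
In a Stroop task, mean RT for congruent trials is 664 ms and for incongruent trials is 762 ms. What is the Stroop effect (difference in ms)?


Stroop effect = RT(incongruent) - RT(congruent)
= 762 - 664
= 98 ms


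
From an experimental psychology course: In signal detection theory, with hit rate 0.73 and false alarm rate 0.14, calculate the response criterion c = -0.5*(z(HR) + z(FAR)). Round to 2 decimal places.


c = -0.5 * (z(HR) + z(FAR))
z(0.73) = 0.6128
z(0.14) = -1.0803
c = -0.5 * (0.6128 + -1.0803)
= -0.5 * -0.4675
= 0.23


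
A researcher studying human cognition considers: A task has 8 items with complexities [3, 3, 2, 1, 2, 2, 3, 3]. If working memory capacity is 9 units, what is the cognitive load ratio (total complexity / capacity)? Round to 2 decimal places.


Total complexity = 3 + 3 + 2 + 1 + 2 + 2 + 3 + 3 = 19
Load = total / capacity = 19 / 9
= 2.11


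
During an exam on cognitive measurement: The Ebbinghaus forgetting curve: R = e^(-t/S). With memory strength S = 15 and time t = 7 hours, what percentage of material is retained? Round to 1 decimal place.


R = e^(-t/S)
-t/S = -7/15 = -0.466667
R = e^(-0.466667) = 0.627089
Percentage = 0.627089 * 100
= 62.7


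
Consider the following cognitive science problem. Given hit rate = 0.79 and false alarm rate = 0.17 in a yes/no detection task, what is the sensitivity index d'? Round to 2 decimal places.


d' = z(HR) - z(FAR)
z(0.79) = 0.8064
z(0.17) = -0.9542
d' = 0.8064 - -0.9542
= 1.76


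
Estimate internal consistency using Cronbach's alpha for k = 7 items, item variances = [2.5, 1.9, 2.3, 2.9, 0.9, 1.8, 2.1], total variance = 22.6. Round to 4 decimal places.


alpha = (k/(k-1)) * (1 - sum(s_i^2)/s_total^2)
sum(item variances) = 14.4
k/(k-1) = 7/6 = 1.166667
1 - 14.4/22.6 = 1 - 0.637168 = 0.362832
alpha = 1.166667 * 0.362832
= 0.4233


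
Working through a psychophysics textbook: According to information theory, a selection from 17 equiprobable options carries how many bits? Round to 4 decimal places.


H = log2(n)
H = log2(17)
= 4.0875


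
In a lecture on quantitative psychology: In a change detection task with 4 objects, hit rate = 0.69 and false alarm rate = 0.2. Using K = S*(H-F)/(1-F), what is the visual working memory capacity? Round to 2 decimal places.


K = S * (H - F) / (1 - F)
H - F = 0.49
1 - F = 0.8
K = 4 * 0.49 / 0.8
= 2.45


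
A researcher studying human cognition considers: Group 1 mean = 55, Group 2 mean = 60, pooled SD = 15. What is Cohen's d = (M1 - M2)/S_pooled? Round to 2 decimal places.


Cohen's d = (M1 - M2) / S_pooled
= (55 - 60) / 15
= -5 / 15
= -0.33


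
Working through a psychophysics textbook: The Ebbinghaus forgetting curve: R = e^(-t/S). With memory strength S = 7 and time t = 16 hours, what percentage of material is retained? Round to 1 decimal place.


R = e^(-t/S)
-t/S = -16/7 = -2.285714
R = e^(-2.285714) = 0.101701
Percentage = 0.101701 * 100
= 10.2


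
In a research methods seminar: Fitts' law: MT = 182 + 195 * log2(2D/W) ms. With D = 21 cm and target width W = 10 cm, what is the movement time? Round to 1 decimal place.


MT = 182 + 195 * log2(2*21/10)
2D/W = 4.2
log2(4.2) = 2.0704
MT = 182 + 195 * 2.0704
= 585.7 ms


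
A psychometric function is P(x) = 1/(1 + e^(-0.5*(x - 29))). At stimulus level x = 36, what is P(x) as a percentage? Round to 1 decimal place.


P(x) = 1/(1 + e^(-0.5*(36 - 29)))
Exponent = -0.5 * 7 = -3.5
e^(-3.5) = 0.030197
P = 1/(1 + 0.030197) = 0.970688
Percentage = 97.1


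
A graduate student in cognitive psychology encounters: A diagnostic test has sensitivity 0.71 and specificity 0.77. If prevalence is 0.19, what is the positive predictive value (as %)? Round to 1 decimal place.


PPV = (sens * prev) / (sens * prev + (1-spec) * (1-prev))
Numerator = 0.71 * 0.19 = 0.1349
P(positive and no disease) = (1 - spec) * (1 - prev) = (1 - 0.77) * (1 - 0.19) = 0.1863
Denominator = 0.1349 + 0.1863 = 0.3212
PPV = 0.1349 / 0.3212 = 0.419988
As percentage = 42.0


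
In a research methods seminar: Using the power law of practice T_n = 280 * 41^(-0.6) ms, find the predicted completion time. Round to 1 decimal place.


T_n = 280 * 41^(-0.6)
41^(-0.6) = 0.107728
T_n = 280 * 0.107728
= 30.2 ms


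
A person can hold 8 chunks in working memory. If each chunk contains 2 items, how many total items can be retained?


Total items = chunks * items_per_chunk
= 8 * 2
= 16


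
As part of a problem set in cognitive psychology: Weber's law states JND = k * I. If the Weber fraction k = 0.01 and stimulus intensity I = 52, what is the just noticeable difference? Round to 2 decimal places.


JND = k * I
JND = 0.01 * 52
= 0.52


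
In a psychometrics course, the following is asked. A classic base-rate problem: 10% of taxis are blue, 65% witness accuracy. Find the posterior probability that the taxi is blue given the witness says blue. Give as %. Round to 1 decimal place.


P(blue | says blue) = P(says blue | blue)*P(blue) / [P(says blue | blue)*P(blue) + P(says blue | not blue)*P(not blue)]
Numerator = 0.65 * 0.1 = 0.065
False identification = 0.35 * 0.9 = 0.315
P = 0.065 / (0.065 + 0.315)
= 0.065 / 0.38
As percentage = 17.1


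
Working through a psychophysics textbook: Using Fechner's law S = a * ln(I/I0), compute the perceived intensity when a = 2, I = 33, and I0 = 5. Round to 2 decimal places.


S = 2 * ln(33/5)
I/I0 = 6.6
ln(6.6) = 1.8871
S = 2 * 1.8871
= 3.77


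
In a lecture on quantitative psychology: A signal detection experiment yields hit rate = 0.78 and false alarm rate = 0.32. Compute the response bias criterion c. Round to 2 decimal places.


c = -0.5 * (z(HR) + z(FAR))
z(0.78) = 0.7722
z(0.32) = -0.4677
c = -0.5 * (0.7722 + -0.4677)
= -0.5 * 0.3045
= -0.15


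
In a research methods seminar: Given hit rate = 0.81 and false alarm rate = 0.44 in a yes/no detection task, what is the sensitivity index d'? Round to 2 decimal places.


d' = z(HR) - z(FAR)
z(0.81) = 0.8779
z(0.44) = -0.151
d' = 0.8779 - -0.151
= 1.03


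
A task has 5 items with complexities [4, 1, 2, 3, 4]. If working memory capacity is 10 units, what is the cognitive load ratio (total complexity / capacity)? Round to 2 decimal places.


Total complexity = 4 + 1 + 2 + 3 + 4 = 14
Load = total / capacity = 14 / 10
= 1.40


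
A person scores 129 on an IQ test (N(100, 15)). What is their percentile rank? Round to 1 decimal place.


z = (IQ - mean) / SD
z = (129 - 100) / 15 = 1.9333
Percentile = Phi(1.9333) * 100
Phi(1.9333) = 0.9734
= 97.3


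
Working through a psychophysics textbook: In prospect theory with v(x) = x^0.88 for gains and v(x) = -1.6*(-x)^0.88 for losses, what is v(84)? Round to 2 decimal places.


Since x = 84 >= 0, use v(x) = x^0.88
84^0.88 = 49.3589
v(84) = 49.36


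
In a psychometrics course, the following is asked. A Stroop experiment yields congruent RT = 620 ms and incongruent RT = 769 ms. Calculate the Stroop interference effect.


Stroop effect = RT(incongruent) - RT(congruent)
= 769 - 620
= 149 ms


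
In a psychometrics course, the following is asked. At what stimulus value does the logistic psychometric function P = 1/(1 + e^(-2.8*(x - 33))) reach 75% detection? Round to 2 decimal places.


At P = 0.75: 0.75 = 1/(1 + e^(-k*(x-x0)))
Solving: e^(-k*(x-x0)) = 1/3
x = x0 + ln(3)/k
ln(3) = 1.0986
x = 33 + 1.0986/2.8
= 33 + 0.3924
= 33.39


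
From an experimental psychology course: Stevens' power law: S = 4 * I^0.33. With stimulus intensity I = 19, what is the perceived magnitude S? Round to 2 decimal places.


S = 4 * 19^0.33
19^0.33 = 2.6423
S = 4 * 2.6423
= 10.57


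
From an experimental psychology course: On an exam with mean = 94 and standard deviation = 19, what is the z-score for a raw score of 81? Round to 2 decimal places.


z = (X - mu) / sigma
= (81 - 94) / 19
= -13 / 19
= -0.68


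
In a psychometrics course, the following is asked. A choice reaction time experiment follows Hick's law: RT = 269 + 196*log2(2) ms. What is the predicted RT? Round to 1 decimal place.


RT = 269 + 196 * log2(2)
log2(2) = 1.0
RT = 269 + 196 * 1.0
= 269 + 196.0
= 465.0 ms


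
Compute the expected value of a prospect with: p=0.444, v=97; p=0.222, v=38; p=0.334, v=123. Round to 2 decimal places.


EU = sum(p_i * v_i)
0.444 * 97 = 43.068
0.222 * 38 = 8.436
0.334 * 123 = 41.082
EU = 43.068 + 8.436 + 41.082
= 92.59


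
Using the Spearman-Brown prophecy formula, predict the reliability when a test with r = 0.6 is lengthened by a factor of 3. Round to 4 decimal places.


r_new = n*r / (1 + (n-1)*r)
Numerator = 3 * 0.6 = 1.8
Denominator = 1 + 2 * 0.6 = 2.2
r_new = 1.8 / 2.2
= 0.8182


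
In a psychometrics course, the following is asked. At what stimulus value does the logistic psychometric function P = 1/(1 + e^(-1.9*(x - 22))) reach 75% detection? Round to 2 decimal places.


At P = 0.75: 0.75 = 1/(1 + e^(-k*(x-x0)))
Solving: e^(-k*(x-x0)) = 1/3
x = x0 + ln(3)/k
ln(3) = 1.0986
x = 22 + 1.0986/1.9
= 22 + 0.5782
= 22.58


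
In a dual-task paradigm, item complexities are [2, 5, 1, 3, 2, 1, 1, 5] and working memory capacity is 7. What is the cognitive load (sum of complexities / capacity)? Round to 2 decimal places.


Total complexity = 2 + 5 + 1 + 3 + 2 + 1 + 1 + 5 = 20
Load = total / capacity = 20 / 7
= 2.86


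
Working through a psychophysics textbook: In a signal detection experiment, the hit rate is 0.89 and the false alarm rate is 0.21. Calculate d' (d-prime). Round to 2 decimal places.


d' = z(HR) - z(FAR)
z(0.89) = 1.2265
z(0.21) = -0.8064
d' = 1.2265 - -0.8064
= 2.03


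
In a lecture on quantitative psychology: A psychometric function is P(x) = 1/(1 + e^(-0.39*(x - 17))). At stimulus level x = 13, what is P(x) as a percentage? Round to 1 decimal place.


P(x) = 1/(1 + e^(-0.39*(13 - 17)))
Exponent = -0.39 * -4 = 1.56
e^(1.56) = 4.758821
P = 1/(1 + 4.758821) = 0.173647
Percentage = 17.4


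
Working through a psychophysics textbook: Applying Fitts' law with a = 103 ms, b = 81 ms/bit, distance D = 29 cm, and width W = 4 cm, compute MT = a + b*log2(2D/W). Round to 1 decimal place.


MT = 103 + 81 * log2(2*29/4)
2D/W = 14.5
log2(14.5) = 3.858
MT = 103 + 81 * 3.858
= 415.5 ms


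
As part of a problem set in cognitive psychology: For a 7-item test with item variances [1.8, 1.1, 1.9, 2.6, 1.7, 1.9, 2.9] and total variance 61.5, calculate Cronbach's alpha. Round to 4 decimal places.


alpha = (k/(k-1)) * (1 - sum(s_i^2)/s_total^2)
sum(item variances) = 13.9
k/(k-1) = 7/6 = 1.166667
1 - 13.9/61.5 = 1 - 0.226016 = 0.773984
alpha = 1.166667 * 0.773984
= 0.9030


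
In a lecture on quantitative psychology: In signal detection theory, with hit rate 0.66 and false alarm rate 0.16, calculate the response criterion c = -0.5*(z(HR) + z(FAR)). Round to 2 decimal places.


c = -0.5 * (z(HR) + z(FAR))
z(0.66) = 0.4125
z(0.16) = -0.9945
c = -0.5 * (0.4125 + -0.9945)
= -0.5 * -0.582
= 0.29


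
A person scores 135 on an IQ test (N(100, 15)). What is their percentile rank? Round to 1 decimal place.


z = (IQ - mean) / SD
z = (135 - 100) / 15 = 2.3333
Percentile = Phi(2.3333) * 100
Phi(2.3333) = 0.990184
= 99.0


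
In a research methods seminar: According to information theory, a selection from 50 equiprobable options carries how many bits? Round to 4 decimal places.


H = log2(n)
H = log2(50)
= 5.6439


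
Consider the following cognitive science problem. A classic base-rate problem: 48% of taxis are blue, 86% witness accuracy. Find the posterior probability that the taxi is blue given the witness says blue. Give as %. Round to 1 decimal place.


P(blue | says blue) = P(says blue | blue)*P(blue) / [P(says blue | blue)*P(blue) + P(says blue | not blue)*P(not blue)]
Numerator = 0.86 * 0.48 = 0.4128
False identification = 0.14 * 0.52 = 0.0728
P = 0.4128 / (0.4128 + 0.0728)
= 0.4128 / 0.4856
As percentage = 85.0


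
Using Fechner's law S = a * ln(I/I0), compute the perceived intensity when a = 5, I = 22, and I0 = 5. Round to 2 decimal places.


S = 5 * ln(22/5)
I/I0 = 4.4
ln(4.4) = 1.4816
S = 5 * 1.4816
= 7.41
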